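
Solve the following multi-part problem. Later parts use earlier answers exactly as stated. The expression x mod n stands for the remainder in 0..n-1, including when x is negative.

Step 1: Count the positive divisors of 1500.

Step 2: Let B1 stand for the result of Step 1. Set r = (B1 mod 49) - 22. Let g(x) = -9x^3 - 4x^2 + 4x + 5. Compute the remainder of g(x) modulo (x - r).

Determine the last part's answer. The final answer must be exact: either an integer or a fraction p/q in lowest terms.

-75

Step 1: 1500 = 2^2 * 3 * 5^3; number of divisors = (2+1) * (1+1) * (3+1) = 24; answer 24
Step 2: B1 = 24; r = 2; remainder = value at the root: -9*(2)^3 - 4*(2)^2 + 4*(2)^1 + 5 = (-72) + (-16) + (8) + (5) = -75; answer -75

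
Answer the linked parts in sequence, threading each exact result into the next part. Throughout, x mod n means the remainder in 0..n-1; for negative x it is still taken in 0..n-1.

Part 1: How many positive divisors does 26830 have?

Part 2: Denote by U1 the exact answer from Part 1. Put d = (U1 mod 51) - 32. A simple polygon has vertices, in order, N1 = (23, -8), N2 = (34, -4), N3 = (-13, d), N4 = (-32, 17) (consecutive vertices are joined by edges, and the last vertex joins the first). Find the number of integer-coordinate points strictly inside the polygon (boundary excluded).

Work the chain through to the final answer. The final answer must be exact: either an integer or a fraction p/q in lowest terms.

Part 1: 26830 = 2 * 5 * 2683; number of divisors = (1+1) * (1+1) * (1+1) = 8; answer 8
Part 2: U1 = 8; d = -24; cross terms: (23*-4 - 34*-8)=180, (34*-24 - -13*-4)=-868, (-13*17 - -32*-24)=-989, (-32*-8 - 23*17)=-135; twice the area = |-1812| = 1812; area = 906; boundary points = 1 + 1 + 1 + 5 = 8; strictly interior points = area - boundary/2 + 1 = 903; answer 903

903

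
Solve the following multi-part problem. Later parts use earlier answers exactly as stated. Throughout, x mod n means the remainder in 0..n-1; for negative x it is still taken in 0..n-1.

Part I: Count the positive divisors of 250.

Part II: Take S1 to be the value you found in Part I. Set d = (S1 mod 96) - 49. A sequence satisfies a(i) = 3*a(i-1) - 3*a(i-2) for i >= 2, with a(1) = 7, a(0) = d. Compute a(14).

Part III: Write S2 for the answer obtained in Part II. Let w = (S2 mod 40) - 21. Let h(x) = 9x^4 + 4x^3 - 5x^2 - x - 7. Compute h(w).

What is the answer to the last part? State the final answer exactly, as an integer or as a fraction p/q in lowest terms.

4998

Part I: 250 = 2 * 5^3; number of divisors = (1+1) * (3+1) = 8; answer 8
Part II: S1 = 8; d = -41; a(2) = 3*(7) - 3*(-41) = 144; iterating: a(2)=144, a(3)=411, a(4)=801, a(5)=1170, a(6)=1107, a(7)=-189, a(8)=-3888, a(9)=-11097, a(10)=-21627, a(11)=-31590, a(12)=-29889, a(13)=5103, a(14)=104976; answer 104976
Part III: S2 = 104976; w = -5; 9*(-5)^4 + 4*(-5)^3 - 5*(-5)^2 - 1*(-5)^1 - 7 = (5625) + (-500) + (-125) + (5) + (-7) = 4998; answer 4998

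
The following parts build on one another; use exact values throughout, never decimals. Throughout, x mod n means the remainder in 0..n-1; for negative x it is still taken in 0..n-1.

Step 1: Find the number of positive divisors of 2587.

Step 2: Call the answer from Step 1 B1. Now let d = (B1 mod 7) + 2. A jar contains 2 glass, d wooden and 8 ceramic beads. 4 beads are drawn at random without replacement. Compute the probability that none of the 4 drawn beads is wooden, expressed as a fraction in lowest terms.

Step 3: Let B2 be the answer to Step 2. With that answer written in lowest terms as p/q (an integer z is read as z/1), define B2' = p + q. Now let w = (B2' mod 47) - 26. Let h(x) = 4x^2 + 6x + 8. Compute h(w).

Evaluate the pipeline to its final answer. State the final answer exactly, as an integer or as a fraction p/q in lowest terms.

Step 1: 2587 = 13 * 199; number of divisors = (1+1) * (1+1) = 4; answer 4
Step 2: B1 = 4; d = 6; total draws C(16,4) = 1820; favorable C(10,4) = 210; P = 3/26; answer 3/26
Step 3: B2 = 3/26; threaded value p + q = 29; w = 3; 4*(3)^2 + 6*(3)^1 + 8 = (36) + (18) + (8) = 62; answer 62

62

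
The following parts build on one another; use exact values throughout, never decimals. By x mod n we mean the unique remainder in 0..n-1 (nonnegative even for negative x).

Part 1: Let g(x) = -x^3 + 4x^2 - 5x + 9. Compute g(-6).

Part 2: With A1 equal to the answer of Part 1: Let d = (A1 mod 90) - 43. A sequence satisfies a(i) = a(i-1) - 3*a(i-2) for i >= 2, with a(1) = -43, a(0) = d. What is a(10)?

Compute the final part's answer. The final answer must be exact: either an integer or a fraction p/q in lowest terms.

Part 1: -1*(-6)^3 + 4*(-6)^2 - 5*(-6)^1 + 9 = (216) + (144) + (30) + (9) = 399; answer 399
Part 2: A1 = 399; d = -4; a(2) = 1*(-43) - 3*(-4) = -31; iterating: a(2)=-31, a(3)=98, a(4)=191, a(5)=-103, a(6)=-676, a(7)=-367, a(8)=1661, a(9)=2762, a(10)=-2221; answer -2221

-2221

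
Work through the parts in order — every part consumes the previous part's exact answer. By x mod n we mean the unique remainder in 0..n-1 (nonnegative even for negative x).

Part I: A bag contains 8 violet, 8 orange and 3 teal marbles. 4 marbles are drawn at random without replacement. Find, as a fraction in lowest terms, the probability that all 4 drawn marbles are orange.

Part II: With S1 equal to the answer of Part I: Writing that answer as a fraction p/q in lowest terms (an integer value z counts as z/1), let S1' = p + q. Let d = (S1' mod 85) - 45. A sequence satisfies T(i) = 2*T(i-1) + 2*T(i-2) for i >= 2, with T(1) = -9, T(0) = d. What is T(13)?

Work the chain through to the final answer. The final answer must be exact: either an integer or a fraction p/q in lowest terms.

Part I: total draws C(19,4) = 3876; favorable C(8,4) = 70; P = 35/1938; answer 35/1938
Part II: S1 = 35/1938; threaded value p + q = 1973; d = -27; T(2) = 2*(-9) + 2*(-27) = -72; iterating: T(2)=-72, T(3)=-162, T(4)=-468, T(5)=-1260, T(6)=-3456, T(7)=-9432, T(8)=-25776, T(9)=-70416, T(10)=-192384, T(11)=-525600, T(12)=-1435968, T(13)=-3923136; answer -3923136

-3923136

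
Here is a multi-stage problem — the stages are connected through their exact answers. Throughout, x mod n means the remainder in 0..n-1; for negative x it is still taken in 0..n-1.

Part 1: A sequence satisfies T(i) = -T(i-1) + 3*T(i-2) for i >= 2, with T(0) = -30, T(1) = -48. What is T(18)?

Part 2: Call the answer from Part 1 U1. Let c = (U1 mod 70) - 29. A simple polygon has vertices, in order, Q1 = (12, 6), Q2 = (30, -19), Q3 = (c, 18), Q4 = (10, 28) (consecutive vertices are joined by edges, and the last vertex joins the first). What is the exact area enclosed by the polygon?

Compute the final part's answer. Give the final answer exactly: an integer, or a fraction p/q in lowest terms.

1687/2

Part 1: T(2) = -1*(-48) + 3*(-30) = -42; iterating: T(2)=-42, T(3)=-102, T(4)=-24, T(5)=-282, T(6)=210, T(7)=-1056, T(8)=1686, T(9)=-4854, T(10)=9912, T(11)=-24474, T(12)=54210, T(13)=-127632, T(14)=290262, T(15)=-673158, T(16)=1543944, T(17)=-3563418, T(18)=8195250; answer 8195250
Part 2: U1 = 8195250; c = -29; cross terms: (12*-19 - 30*6)=-408, (30*18 - -29*-19)=-11, (-29*28 - 10*18)=-992, (10*6 - 12*28)=-276; twice the area = |-1687| = 1687; area = 1687/2; answer 1687/2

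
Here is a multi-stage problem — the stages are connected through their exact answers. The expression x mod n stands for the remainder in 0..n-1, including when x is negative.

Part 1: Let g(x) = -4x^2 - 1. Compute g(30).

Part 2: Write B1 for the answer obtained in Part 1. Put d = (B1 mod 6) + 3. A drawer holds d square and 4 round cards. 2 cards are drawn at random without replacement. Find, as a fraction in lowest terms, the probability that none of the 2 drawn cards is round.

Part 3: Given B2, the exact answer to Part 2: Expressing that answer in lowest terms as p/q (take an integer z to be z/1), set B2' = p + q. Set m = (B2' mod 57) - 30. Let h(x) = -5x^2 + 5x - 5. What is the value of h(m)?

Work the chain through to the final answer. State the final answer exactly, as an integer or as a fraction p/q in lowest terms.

Part 1: -4*(30)^2 - 1 = (-3600) + (-1) = -3601; answer -3601
Part 2: B1 = -3601; d = 8; total draws C(12,2) = 66; favorable C(8,2) = 28; P = 14/33; answer 14/33
Part 3: B2 = 14/33; threaded value p + q = 47; m = 17; -5*(17)^2 + 5*(17)^1 - 5 = (-1445) + (85) + (-5) = -1365; answer -1365

-1365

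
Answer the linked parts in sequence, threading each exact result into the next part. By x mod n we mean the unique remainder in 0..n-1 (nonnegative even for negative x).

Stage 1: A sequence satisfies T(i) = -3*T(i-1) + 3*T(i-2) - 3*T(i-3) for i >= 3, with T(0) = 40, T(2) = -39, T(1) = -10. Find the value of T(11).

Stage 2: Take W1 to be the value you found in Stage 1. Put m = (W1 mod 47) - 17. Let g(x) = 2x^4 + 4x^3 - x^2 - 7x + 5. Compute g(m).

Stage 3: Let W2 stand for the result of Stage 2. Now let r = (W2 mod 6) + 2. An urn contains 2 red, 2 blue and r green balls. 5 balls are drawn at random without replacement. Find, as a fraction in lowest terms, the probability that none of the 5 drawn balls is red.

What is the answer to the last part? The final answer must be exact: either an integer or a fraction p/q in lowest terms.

3/11

Stage 1: T(3) = -3*(-39) + 3*(-10) - 3*(40) = -33; iterating: T(3)=-33, T(4)=12, T(5)=-18, T(6)=189, T(7)=-657, T(8)=2592, T(9)=-10314, T(10)=40689, T(11)=-160785; answer -160785
Stage 2: W1 = -160785; m = -15; 2*(-15)^4 + 4*(-15)^3 - 1*(-15)^2 - 7*(-15)^1 + 5 = (101250) + (-13500) + (-225) + (105) + (5) = 87635; answer 87635
Stage 3: W2 = 87635; r = 7; total draws C(11,5) = 462; favorable C(9,5) = 126; P = 3/11; answer 3/11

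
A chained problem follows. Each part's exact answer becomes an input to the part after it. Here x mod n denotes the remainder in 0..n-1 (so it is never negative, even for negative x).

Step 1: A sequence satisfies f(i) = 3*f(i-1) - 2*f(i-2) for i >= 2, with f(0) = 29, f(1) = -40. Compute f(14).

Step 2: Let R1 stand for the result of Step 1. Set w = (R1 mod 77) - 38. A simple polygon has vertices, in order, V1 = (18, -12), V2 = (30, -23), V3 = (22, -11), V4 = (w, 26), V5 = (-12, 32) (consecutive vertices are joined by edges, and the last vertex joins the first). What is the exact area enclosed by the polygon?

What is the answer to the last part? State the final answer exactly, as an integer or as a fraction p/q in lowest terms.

617/2

Step 1: f(2) = 3*(-40) - 2*(29) = -178; iterating: f(2)=-178, f(3)=-454, f(4)=-1006, f(5)=-2110, f(6)=-4318, f(7)=-8734, f(8)=-17566, f(9)=-35230, f(10)=-70558, f(11)=-141214, f(12)=-282526, f(13)=-565150, f(14)=-1130398; answer -1130398
Step 2: R1 = -1130398; w = 1; cross terms: (18*-23 - 30*-12)=-54, (30*-11 - 22*-23)=176, (22*26 - 1*-11)=583, (1*32 - -12*26)=344, (-12*-12 - 18*32)=-432; twice the area = |617| = 617; area = 617/2; answer 617/2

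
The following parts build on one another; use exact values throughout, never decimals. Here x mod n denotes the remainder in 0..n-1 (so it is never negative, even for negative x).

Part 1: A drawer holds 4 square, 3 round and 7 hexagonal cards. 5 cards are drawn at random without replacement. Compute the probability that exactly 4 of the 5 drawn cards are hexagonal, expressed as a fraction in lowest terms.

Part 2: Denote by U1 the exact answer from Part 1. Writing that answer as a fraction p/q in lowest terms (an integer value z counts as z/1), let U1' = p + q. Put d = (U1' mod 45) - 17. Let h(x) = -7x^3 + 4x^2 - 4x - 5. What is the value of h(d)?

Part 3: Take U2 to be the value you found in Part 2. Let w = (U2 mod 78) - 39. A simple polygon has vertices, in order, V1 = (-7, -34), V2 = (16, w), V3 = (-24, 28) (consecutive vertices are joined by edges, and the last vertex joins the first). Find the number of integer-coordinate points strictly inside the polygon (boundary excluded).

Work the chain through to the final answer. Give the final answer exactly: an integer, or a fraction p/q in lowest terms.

770

Part 1: total draws C(14,5) = 2002; favorable C(7,4)*C(7,1) = 245; P = 35/286; answer 35/286
Part 2: U1 = 35/286; threaded value p + q = 321; d = -11; -7*(-11)^3 + 4*(-11)^2 - 4*(-11)^1 - 5 = (9317) + (484) + (44) + (-5) = 9840; answer 9840
Part 3: U2 = 9840; w = -27; cross terms: (-7*-27 - 16*-34)=733, (16*28 - -24*-27)=-200, (-24*-34 - -7*28)=1012; twice the area = |1545| = 1545; area = 1545/2; boundary points = 1 + 5 + 1 = 7; strictly interior points = area - boundary/2 + 1 = 770; answer 770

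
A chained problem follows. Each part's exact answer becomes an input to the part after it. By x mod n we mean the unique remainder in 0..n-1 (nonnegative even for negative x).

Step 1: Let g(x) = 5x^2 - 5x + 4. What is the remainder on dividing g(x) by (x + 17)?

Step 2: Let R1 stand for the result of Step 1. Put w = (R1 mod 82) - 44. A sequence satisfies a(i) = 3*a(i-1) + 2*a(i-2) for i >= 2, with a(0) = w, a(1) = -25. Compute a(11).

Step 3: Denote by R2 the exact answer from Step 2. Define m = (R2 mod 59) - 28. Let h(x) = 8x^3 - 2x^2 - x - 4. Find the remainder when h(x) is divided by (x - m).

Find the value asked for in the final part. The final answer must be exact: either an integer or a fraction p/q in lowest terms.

17221

Step 1: remainder = value at the root: 5*(-17)^2 - 5*(-17)^1 + 4 = (1445) + (85) + (4) = 1534; answer 1534
Step 2: R1 = 1534; w = 14; a(2) = 3*(-25) + 2*(14) = -47; iterating: a(2)=-47, a(3)=-191, a(4)=-667, a(5)=-2383, a(6)=-8483, a(7)=-30215, a(8)=-107611, a(9)=-383263, a(10)=-1365011, a(11)=-4861559; answer -4861559
Step 3: R2 = -4861559; m = 13; remainder = value at the root: 8*(13)^3 - 2*(13)^2 - 1*(13)^1 - 4 = (17576) + (-338) + (-13) + (-4) = 17221; answer 17221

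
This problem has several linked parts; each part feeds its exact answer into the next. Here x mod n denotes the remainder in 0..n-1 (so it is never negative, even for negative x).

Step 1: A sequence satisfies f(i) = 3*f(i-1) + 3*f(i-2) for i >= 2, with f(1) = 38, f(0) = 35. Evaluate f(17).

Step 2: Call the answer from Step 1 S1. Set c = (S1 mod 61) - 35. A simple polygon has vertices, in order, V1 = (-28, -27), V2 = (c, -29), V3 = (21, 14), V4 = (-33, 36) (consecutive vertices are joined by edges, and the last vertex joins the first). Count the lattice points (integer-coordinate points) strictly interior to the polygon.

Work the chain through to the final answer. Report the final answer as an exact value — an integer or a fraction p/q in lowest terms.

2677

Step 1: f(2) = 3*(38) + 3*(35) = 219; iterating: f(2)=219, f(3)=771, f(4)=2970, f(5)=11223, f(6)=42579, f(7)=161406, f(8)=611955, f(9)=2320083, f(10)=8796114, f(11)=33348591, f(12)=126434115, f(13)=479348118, f(14)=1817346699, f(15)=6890084451, f(16)=26122293450, f(17)=99037133703; answer 99037133703
Step 2: S1 = 99037133703; c = 20; cross terms: (-28*-29 - 20*-27)=1352, (20*14 - 21*-29)=889, (21*36 - -33*14)=1218, (-33*-27 - -28*36)=1899; twice the area = |5358| = 5358; area = 2679; boundary points = 2 + 1 + 2 + 1 = 6; strictly interior points = area - boundary/2 + 1 = 2677; answer 2677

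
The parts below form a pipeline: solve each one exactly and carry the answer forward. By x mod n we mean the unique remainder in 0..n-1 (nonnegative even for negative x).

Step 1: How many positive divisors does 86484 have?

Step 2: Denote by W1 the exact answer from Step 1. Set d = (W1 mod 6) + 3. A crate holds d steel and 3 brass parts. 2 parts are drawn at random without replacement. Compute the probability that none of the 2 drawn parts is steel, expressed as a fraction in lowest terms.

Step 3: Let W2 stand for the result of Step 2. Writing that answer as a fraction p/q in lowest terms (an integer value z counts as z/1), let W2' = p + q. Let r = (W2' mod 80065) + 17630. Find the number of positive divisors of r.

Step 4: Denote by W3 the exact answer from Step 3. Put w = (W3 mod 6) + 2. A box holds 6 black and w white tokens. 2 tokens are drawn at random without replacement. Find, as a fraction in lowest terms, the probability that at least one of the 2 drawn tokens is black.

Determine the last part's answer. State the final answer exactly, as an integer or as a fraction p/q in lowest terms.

Step 1: 86484 = 2^2 * 3 * 7207; number of divisors = (2+1) * (1+1) * (1+1) = 12; answer 12
Step 2: W1 = 12; d = 3; total draws C(6,2) = 15; favorable C(3,2) = 3; P = 1/5; answer 1/5
Step 3: W2 = 1/5; threaded value p + q = 6; r = 17636; 17636 = 2^2 * 4409; number of divisors = (2+1) * (1+1) = 6; answer 6
Step 4: W3 = 6; w = 2; total draws C(8,2) = 28; complement C(2,2) = 1; favorable 28 - 1 = 27; P = 27/28; answer 27/28

27/28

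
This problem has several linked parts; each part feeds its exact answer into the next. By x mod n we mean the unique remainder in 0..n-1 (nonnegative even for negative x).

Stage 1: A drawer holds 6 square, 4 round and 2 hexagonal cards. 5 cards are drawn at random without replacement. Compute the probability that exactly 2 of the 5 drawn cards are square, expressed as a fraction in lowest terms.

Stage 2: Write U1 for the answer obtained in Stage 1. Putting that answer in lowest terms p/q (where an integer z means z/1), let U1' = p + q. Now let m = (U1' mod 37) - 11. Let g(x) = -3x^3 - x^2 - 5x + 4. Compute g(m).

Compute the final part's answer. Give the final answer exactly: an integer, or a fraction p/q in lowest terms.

Stage 1: total draws C(12,5) = 792; favorable C(6,2)*C(6,3) = 300; P = 25/66; answer 25/66
Stage 2: U1 = 25/66; threaded value p + q = 91; m = 6; -3*(6)^3 - 1*(6)^2 - 5*(6)^1 + 4 = (-648) + (-36) + (-30) + (4) = -710; answer -710

-710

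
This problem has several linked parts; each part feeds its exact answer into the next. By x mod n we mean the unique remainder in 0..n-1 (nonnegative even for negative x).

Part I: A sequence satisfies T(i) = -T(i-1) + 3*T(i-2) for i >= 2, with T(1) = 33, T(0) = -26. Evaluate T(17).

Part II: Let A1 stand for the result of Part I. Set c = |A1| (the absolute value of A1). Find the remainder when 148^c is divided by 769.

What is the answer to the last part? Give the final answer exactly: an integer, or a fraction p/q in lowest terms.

561

Part I: T(2) = -1*(33) + 3*(-26) = -111; iterating: T(2)=-111, T(3)=210, T(4)=-543, T(5)=1173, T(6)=-2802, T(7)=6321, T(8)=-14727, T(9)=33690, T(10)=-77871, T(11)=178941, T(12)=-412554, T(13)=949377, T(14)=-2187039, T(15)=5035170, T(16)=-11596287, T(17)=26701797; answer 26701797
Part II: A1 = 26701797; c = 26701797; squarings mod 769: 148^1=148, 148^2=372, 148^4=733, 148^8=527, 148^16=120, 148^32=558, 148^64=688, 148^128=409, 148^256=408, 148^512=360, 148^1024=408, 148^2048=360, 148^4096=408, 148^8192=360, 148^16384=408, 148^32768=360, 148^65536=408, 148^131072=360, 148^262144=408, 148^524288=360, 148^1048576=408, 148^2097152=360, 148^4194304=408, 148^8388608=360, 148^16777216=408; 148^26701797 = 148^1 * 148^4 * 148^32 * 148^64 * 148^128 * 148^256 * 148^512 * 148^1024 * 148^2048 * 148^8192 * 148^16384 * 148^65536 * 148^131072 * 148^262144 * 148^1048576 * 148^8388608 * 148^16777216 = 561 (mod 769); answer 561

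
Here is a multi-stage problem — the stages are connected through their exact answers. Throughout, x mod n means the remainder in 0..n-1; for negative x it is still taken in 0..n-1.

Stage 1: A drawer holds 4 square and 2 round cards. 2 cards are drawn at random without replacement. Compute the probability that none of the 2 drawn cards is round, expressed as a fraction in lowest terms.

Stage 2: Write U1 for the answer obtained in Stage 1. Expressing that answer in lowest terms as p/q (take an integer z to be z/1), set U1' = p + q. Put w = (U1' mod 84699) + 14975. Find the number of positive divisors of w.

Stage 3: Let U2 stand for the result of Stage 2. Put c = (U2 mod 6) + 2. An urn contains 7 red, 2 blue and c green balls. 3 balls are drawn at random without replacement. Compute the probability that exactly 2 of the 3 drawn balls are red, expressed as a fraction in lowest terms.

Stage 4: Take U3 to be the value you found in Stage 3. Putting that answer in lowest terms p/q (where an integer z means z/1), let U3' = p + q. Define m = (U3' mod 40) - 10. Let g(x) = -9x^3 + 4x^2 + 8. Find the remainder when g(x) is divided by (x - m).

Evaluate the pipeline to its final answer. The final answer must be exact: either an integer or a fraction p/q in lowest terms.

21

Stage 1: total draws C(6,2) = 15; favorable C(4,2) = 6; P = 2/5; answer 2/5
Stage 2: U1 = 2/5; threaded value p + q = 7; w = 14982; 14982 = 2 * 3 * 11 * 227; number of divisors = (1+1) * (1+1) * (1+1) * (1+1) = 16; answer 16
Stage 3: U2 = 16; c = 6; total draws C(15,3) = 455; favorable C(7,2)*C(8,1) = 168; P = 24/65; answer 24/65
Stage 4: U3 = 24/65; threaded value p + q = 89; m = -1; remainder = value at the root: -9*(-1)^3 + 4*(-1)^2 + 8 = (9) + (4) + (8) = 21; answer 21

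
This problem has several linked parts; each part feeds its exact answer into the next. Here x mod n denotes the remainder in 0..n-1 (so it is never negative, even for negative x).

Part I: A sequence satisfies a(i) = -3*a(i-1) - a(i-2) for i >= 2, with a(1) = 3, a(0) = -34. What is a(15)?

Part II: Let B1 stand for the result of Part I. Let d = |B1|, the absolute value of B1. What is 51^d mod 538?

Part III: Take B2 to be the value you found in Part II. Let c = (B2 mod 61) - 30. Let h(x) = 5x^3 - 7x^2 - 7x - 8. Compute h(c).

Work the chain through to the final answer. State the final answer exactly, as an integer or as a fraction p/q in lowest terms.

1315

Part I: a(2) = -3*(3) - 1*(-34) = 25; iterating: a(2)=25, a(3)=-78, a(4)=209, a(5)=-549, a(6)=1438, a(7)=-3765, a(8)=9857, a(9)=-25806, a(10)=67561, a(11)=-176877, a(12)=463070, a(13)=-1212333, a(14)=3173929, a(15)=-8309454; answer -8309454
Part II: B1 = -8309454; d = 8309454; squarings mod 538: 51^1=51, 51^2=449, 51^4=389, 51^8=143, 51^16=5, 51^32=25, 51^64=87, 51^128=37, 51^256=293, 51^512=307, 51^1024=99, 51^2048=117, 51^4096=239, 51^8192=93, 51^16384=41, 51^32768=67, 51^65536=185, 51^131072=331, 51^262144=347, 51^524288=435, 51^1048576=387, 51^2097152=205, 51^4194304=61; 51^8309454 = 51^2 * 51^4 * 51^8 * 51^64 * 51^128 * 51^512 * 51^2048 * 51^16384 * 51^32768 * 51^131072 * 51^262144 * 51^524288 * 51^1048576 * 51^2097152 * 51^4194304 = 525 (mod 538); answer 525
Part III: B2 = 525; c = 7; 5*(7)^3 - 7*(7)^2 - 7*(7)^1 - 8 = (1715) + (-343) + (-49) + (-8) = 1315; answer 1315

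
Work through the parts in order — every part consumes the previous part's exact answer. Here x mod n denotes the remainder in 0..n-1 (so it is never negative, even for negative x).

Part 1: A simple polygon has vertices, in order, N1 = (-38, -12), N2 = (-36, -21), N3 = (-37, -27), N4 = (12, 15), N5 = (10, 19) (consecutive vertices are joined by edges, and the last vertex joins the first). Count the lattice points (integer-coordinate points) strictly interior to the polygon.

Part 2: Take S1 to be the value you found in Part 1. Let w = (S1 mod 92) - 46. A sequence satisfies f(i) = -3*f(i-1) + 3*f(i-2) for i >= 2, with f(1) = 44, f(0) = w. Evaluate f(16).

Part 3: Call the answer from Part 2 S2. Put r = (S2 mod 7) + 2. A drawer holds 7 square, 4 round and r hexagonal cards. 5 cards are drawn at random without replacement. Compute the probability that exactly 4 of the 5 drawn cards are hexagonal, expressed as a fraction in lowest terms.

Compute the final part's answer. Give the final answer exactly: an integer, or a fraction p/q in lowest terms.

Part 1: cross terms: (-38*-21 - -36*-12)=366, (-36*-27 - -37*-21)=195, (-37*15 - 12*-27)=-231, (12*19 - 10*15)=78, (10*-12 - -38*19)=602; twice the area = |1010| = 1010; area = 505; boundary points = 1 + 1 + 7 + 2 + 1 = 12; strictly interior points = area - boundary/2 + 1 = 500; answer 500
Part 2: S1 = 500; w = -6; f(2) = -3*(44) + 3*(-6) = -150; iterating: f(2)=-150, f(3)=582, f(4)=-2196, f(5)=8334, f(6)=-31590, f(7)=119772, f(8)=-454086, f(9)=1721574, f(10)=-6526980, f(11)=24745662, f(12)=-93817926, f(13)=355690764, f(14)=-1348526070, f(15)=5112650502, f(16)=-19383529716; answer -19383529716
Part 3: S2 = -19383529716; r = 4; total draws C(15,5) = 3003; favorable C(4,4)*C(11,1) = 11; P = 1/273; answer 1/273

1/273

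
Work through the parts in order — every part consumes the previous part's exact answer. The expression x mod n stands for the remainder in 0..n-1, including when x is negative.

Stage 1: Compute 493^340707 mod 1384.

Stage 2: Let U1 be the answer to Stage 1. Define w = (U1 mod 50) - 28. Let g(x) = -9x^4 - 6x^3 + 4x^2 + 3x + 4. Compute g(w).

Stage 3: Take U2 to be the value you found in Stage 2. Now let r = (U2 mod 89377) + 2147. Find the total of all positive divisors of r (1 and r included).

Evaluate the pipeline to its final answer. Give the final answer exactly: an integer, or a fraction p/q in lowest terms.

Stage 1: squarings mod 1384: 493^1=493, 493^2=849, 493^4=1121, 493^8=1353, 493^16=961, 493^32=393, 493^64=825, 493^128=1081, 493^256=465, 493^512=321, 493^1024=625, 493^2048=337, 493^4096=81, 493^8192=1025, 493^16384=169, 493^32768=881, 493^65536=1121, 493^131072=1353, 493^262144=961; 493^340707 = 493^1 * 493^2 * 493^32 * 493^64 * 493^128 * 493^512 * 493^4096 * 493^8192 * 493^65536 * 493^262144 = 1261 (mod 1384); answer 1261
Stage 2: U1 = 1261; w = -17; -9*(-17)^4 - 6*(-17)^3 + 4*(-17)^2 + 3*(-17)^1 + 4 = (-751689) + (29478) + (1156) + (-51) + (4) = -721102; answer -721102
Stage 3: U2 = -721102; r = 85438; 85438 = 2 * 42719; sigma = (1 + 2) * (1 + 42719) = 3 * 42720 = 128160; answer 128160

128160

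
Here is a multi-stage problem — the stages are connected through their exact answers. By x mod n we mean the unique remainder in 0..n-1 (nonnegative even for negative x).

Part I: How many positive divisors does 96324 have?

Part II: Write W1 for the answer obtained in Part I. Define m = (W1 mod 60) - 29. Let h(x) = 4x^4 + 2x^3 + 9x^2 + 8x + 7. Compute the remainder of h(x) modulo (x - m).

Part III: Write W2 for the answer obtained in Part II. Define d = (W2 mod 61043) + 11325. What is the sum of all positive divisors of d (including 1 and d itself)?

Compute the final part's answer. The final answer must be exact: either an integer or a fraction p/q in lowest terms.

Part I: 96324 = 2^2 * 3 * 23 * 349; number of divisors = (2+1) * (1+1) * (1+1) * (1+1) = 24; answer 24
Part II: W1 = 24; m = -5; remainder = value at the root: 4*(-5)^4 + 2*(-5)^3 + 9*(-5)^2 + 8*(-5)^1 + 7 = (2500) + (-250) + (225) + (-40) + (7) = 2442; answer 2442
Part III: W2 = 2442; d = 13767; 13767 = 3 * 13 * 353; sigma = (1 + 3) * (1 + 13) * (1 + 353) = 4 * 14 * 354 = 19824; answer 19824

19824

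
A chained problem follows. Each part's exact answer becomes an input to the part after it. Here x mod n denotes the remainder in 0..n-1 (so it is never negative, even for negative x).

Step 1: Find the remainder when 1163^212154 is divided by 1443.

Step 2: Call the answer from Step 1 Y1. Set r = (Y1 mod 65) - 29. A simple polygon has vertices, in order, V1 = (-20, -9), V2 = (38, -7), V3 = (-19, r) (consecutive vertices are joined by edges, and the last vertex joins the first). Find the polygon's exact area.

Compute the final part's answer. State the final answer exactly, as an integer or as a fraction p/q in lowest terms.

Step 1: squarings mod 1443: 1163^1=1163, 1163^2=478, 1163^4=490, 1163^8=562, 1163^16=1270, 1163^32=1069, 1163^64=1348, 1163^128=367, 1163^256=490, 1163^512=562, 1163^1024=1270, 1163^2048=1069, 1163^4096=1348, 1163^8192=367, 1163^16384=490, 1163^32768=562, 1163^65536=1270, 1163^131072=1069; 1163^212154 = 1163^2 * 1163^8 * 1163^16 * 1163^32 * 1163^128 * 1163^1024 * 1163^2048 * 1163^4096 * 1163^8192 * 1163^65536 * 1163^131072 = 454 (mod 1443); answer 454
Step 2: Y1 = 454; r = 35; cross terms: (-20*-7 - 38*-9)=482, (38*35 - -19*-7)=1197, (-19*-9 - -20*35)=871; twice the area = |2550| = 2550; area = 1275; answer 1275

1275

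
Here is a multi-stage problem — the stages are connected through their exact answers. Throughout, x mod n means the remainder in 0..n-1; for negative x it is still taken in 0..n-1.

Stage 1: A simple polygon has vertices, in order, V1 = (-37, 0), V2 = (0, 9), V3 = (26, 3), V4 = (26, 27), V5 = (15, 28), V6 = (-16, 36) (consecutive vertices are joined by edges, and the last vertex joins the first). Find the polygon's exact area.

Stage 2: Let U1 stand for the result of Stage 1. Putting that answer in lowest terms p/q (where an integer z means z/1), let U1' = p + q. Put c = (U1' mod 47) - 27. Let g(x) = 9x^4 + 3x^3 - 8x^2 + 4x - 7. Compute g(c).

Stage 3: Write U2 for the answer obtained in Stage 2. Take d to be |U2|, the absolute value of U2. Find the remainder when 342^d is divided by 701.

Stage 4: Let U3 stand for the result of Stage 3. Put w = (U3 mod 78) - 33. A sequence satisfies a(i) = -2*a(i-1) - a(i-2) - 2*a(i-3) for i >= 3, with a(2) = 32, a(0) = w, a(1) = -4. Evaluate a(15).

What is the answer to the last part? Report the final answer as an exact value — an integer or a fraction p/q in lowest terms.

Stage 1: cross terms: (-37*9 - 0*0)=-333, (0*3 - 26*9)=-234, (26*27 - 26*3)=624, (26*28 - 15*27)=323, (15*36 - -16*28)=988, (-16*0 - -37*36)=1332; twice the area = |2700| = 2700; area = 1350; answer 1350
Stage 2: U1 = 1350; threaded value p + q = 1351; c = 8; 9*(8)^4 + 3*(8)^3 - 8*(8)^2 + 4*(8)^1 - 7 = (36864) + (1536) + (-512) + (32) + (-7) = 37913; answer 37913
Stage 3: U2 = 37913; d = 37913; squarings mod 701: 342^1=342, 342^2=598, 342^4=94, 342^8=424, 342^16=320, 342^32=54, 342^64=112, 342^128=627, 342^256=569, 342^512=600, 342^1024=387, 342^2048=456, 342^4096=440, 342^8192=124, 342^16384=655, 342^32768=13; 342^37913 = 342^1 * 342^8 * 342^16 * 342^1024 * 342^4096 * 342^32768 = 508 (mod 701); answer 508
Stage 4: U3 = 508; w = 7; a(3) = -2*(32) - 1*(-4) - 2*(7) = -74; iterating: a(3)=-74, a(4)=124, a(5)=-238, a(6)=500, a(7)=-1010, a(8)=1996, a(9)=-3982, a(10)=7988, a(11)=-15986, a(12)=31948, a(13)=-63886, a(14)=127796, a(15)=-255602; answer -255602

-255602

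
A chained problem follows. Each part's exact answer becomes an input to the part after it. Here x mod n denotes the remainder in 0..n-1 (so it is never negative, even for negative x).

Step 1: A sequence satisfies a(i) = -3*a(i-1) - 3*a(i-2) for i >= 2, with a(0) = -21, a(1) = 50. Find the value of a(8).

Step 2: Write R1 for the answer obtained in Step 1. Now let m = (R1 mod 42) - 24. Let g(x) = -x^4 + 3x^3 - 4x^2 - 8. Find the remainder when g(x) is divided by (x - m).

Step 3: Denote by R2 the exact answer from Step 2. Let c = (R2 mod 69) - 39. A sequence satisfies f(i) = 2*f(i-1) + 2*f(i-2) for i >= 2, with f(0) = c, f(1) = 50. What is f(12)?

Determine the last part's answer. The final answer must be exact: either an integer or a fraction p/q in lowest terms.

3299968

Step 1: a(2) = -3*(50) - 3*(-21) = -87; iterating: a(2)=-87, a(3)=111, a(4)=-72, a(5)=-117, a(6)=567, a(7)=-1350, a(8)=2349; answer 2349
Step 2: R1 = 2349; m = 15; remainder = value at the root: -1*(15)^4 + 3*(15)^3 - 4*(15)^2 - 8 = (-50625) + (10125) + (-900) + (-8) = -41408; answer -41408
Step 3: R2 = -41408; c = 22; f(2) = 2*(50) + 2*(22) = 144; iterating: f(2)=144, f(3)=388, f(4)=1064, f(5)=2904, f(6)=7936, f(7)=21680, f(8)=59232, f(9)=161824, f(10)=442112, f(11)=1207872, f(12)=3299968; answer 3299968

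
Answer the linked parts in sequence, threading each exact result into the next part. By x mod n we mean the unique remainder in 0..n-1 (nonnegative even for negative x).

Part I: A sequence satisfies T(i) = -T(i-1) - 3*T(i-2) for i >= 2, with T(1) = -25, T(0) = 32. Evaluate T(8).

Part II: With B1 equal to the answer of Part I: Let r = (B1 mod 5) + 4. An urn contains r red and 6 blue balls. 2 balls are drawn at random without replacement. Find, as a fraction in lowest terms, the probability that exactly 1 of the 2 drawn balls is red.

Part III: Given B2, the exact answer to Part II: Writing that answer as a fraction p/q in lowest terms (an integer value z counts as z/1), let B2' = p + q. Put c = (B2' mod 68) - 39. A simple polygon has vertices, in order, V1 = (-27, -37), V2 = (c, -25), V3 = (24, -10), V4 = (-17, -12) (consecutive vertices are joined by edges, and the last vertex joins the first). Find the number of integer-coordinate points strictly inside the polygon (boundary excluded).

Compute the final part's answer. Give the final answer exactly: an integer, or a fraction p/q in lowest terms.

Part I: T(2) = -1*(-25) - 3*(32) = -71; iterating: T(2)=-71, T(3)=146, T(4)=67, T(5)=-505, T(6)=304, T(7)=1211, T(8)=-2123; answer -2123
Part II: B1 = -2123; r = 6; total draws C(12,2) = 66; favorable C(6,1)*C(6,1) = 36; P = 6/11; answer 6/11
Part III: B2 = 6/11; threaded value p + q = 17; c = -22; cross terms: (-27*-25 - -22*-37)=-139, (-22*-10 - 24*-25)=820, (24*-12 - -17*-10)=-458, (-17*-37 - -27*-12)=305; twice the area = |528| = 528; area = 264; boundary points = 1 + 1 + 1 + 5 = 8; strictly interior points = area - boundary/2 + 1 = 261; answer 261

261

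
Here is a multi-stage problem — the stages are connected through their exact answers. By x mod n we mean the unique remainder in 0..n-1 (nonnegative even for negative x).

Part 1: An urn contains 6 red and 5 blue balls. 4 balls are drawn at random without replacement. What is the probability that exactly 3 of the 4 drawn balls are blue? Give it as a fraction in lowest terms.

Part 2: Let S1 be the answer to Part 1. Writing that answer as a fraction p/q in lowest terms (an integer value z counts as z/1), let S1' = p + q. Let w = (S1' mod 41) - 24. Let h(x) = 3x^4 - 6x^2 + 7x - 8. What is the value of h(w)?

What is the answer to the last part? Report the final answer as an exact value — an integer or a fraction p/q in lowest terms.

43112

Part 1: total draws C(11,4) = 330; favorable C(5,3)*C(6,1) = 60; P = 2/11; answer 2/11
Part 2: S1 = 2/11; threaded value p + q = 13; w = -11; 3*(-11)^4 - 6*(-11)^2 + 7*(-11)^1 - 8 = (43923) + (-726) + (-77) + (-8) = 43112; answer 43112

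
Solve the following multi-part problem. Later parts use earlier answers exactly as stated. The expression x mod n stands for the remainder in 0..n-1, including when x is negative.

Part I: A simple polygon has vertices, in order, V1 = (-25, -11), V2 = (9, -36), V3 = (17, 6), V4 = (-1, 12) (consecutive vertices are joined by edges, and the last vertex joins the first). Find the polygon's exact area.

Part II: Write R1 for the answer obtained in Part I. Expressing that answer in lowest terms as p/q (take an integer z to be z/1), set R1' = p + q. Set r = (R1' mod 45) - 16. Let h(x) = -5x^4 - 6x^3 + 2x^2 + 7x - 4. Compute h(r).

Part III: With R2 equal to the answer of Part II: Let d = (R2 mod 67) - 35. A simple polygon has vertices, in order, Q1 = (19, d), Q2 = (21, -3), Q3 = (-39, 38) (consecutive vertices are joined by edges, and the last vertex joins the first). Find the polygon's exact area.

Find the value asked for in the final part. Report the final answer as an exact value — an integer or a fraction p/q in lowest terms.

251

Part I: cross terms: (-25*-36 - 9*-11)=999, (9*6 - 17*-36)=666, (17*12 - -1*6)=210, (-1*-11 - -25*12)=311; twice the area = |2186| = 2186; area = 1093; answer 1093
Part II: R1 = 1093; threaded value p + q = 1094; r = -2; -5*(-2)^4 - 6*(-2)^3 + 2*(-2)^2 + 7*(-2)^1 - 4 = (-80) + (48) + (8) + (-14) + (-4) = -42; answer -42
Part III: R2 = -42; d = -10; cross terms: (19*-3 - 21*-10)=153, (21*38 - -39*-3)=681, (-39*-10 - 19*38)=-332; twice the area = |502| = 502; area = 251; answer 251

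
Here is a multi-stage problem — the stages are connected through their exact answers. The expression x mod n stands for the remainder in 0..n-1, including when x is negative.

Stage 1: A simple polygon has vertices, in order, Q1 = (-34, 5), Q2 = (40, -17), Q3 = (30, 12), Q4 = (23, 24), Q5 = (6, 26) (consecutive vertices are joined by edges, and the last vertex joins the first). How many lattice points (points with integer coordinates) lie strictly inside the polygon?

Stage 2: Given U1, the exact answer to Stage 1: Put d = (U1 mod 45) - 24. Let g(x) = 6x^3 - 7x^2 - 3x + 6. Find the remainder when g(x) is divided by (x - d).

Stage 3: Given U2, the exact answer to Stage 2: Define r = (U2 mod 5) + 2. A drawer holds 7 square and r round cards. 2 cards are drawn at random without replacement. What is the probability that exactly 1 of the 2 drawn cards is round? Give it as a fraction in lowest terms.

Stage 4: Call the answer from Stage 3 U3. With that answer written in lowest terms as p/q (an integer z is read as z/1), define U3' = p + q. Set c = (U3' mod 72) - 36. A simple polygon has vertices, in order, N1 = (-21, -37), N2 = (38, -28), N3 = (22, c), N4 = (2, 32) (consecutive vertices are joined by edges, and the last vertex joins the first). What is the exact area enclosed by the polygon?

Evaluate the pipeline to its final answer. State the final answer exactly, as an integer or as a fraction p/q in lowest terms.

Stage 1: cross terms: (-34*-17 - 40*5)=378, (40*12 - 30*-17)=990, (30*24 - 23*12)=444, (23*26 - 6*24)=454, (6*5 - -34*26)=914; twice the area = |3180| = 3180; area = 1590; boundary points = 2 + 1 + 1 + 1 + 1 = 6; strictly interior points = area - boundary/2 + 1 = 1588; answer 1588
Stage 2: U1 = 1588; d = -11; remainder = value at the root: 6*(-11)^3 - 7*(-11)^2 - 3*(-11)^1 + 6 = (-7986) + (-847) + (33) + (6) = -8794; answer -8794
Stage 3: U2 = -8794; r = 3; total draws C(10,2) = 45; favorable C(3,1)*C(7,1) = 21; P = 7/15; answer 7/15
Stage 4: U3 = 7/15; threaded value p + q = 22; c = -14; cross terms: (-21*-28 - 38*-37)=1994, (38*-14 - 22*-28)=84, (22*32 - 2*-14)=732, (2*-37 - -21*32)=598; twice the area = |3408| = 3408; area = 1704; answer 1704

1704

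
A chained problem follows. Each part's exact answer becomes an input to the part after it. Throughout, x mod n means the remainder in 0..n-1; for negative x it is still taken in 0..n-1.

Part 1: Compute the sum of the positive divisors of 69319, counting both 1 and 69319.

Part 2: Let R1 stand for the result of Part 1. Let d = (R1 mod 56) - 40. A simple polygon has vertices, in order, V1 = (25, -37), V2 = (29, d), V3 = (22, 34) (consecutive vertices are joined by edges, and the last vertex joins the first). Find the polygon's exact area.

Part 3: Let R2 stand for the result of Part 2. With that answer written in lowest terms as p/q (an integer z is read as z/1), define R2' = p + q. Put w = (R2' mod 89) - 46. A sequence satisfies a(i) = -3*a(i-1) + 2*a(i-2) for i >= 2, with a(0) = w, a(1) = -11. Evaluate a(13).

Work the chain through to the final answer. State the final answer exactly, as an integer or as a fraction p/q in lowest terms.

Part 1: 69319 = 103 * 673; sigma = (1 + 103) * (1 + 673) = 104 * 674 = 70096; answer 70096
Part 2: R1 = 70096; d = 0; cross terms: (25*0 - 29*-37)=1073, (29*34 - 22*0)=986, (22*-37 - 25*34)=-1664; twice the area = |395| = 395; area = 395/2; answer 395/2
Part 3: R2 = 395/2; threaded value p + q = 397; w = -5; a(2) = -3*(-11) + 2*(-5) = 23; iterating: a(2)=23, a(3)=-91, a(4)=319, a(5)=-1139, a(6)=4055, a(7)=-14443, a(8)=51439, a(9)=-183203, a(10)=652487, a(11)=-2323867, a(12)=8276575, a(13)=-29477459; answer -29477459

-29477459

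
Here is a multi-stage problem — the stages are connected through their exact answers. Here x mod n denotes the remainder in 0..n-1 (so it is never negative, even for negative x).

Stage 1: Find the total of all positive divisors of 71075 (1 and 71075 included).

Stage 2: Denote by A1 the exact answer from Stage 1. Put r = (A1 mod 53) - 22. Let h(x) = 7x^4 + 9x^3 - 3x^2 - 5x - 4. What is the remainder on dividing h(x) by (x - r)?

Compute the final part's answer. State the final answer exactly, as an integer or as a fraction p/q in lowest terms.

764

Stage 1: 71075 = 5^2 * 2843; sigma = (1 + 5 + 25) * (1 + 2843) = 31 * 2844 = 88164; answer 88164
Stage 2: A1 = 88164; r = 3; remainder = value at the root: 7*(3)^4 + 9*(3)^3 - 3*(3)^2 - 5*(3)^1 - 4 = (567) + (243) + (-27) + (-15) + (-4) = 764; answer 764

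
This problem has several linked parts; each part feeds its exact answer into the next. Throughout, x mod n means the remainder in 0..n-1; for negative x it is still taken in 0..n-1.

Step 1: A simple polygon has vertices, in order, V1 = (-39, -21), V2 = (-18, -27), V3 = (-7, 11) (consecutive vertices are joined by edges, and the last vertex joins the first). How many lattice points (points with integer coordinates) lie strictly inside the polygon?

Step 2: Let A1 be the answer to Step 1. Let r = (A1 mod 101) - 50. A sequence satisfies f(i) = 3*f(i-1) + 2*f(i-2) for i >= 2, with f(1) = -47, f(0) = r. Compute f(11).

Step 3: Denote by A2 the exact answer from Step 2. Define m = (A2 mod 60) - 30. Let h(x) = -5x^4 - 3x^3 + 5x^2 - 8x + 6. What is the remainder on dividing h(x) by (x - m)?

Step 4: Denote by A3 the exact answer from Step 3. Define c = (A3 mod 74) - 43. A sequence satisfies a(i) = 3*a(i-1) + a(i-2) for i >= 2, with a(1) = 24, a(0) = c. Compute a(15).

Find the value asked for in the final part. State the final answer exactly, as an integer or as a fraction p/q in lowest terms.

Step 1: cross terms: (-39*-27 - -18*-21)=675, (-18*11 - -7*-27)=-387, (-7*-21 - -39*11)=576; twice the area = |864| = 864; area = 432; boundary points = 3 + 1 + 32 = 36; strictly interior points = area - boundary/2 + 1 = 415; answer 415
Step 2: A1 = 415; r = -39; f(2) = 3*(-47) + 2*(-39) = -219; iterating: f(2)=-219, f(3)=-751, f(4)=-2691, f(5)=-9575, f(6)=-34107, f(7)=-121471, f(8)=-432627, f(9)=-1540823, f(10)=-5487723, f(11)=-19544815; answer -19544815
Step 3: A2 = -19544815; m = -25; remainder = value at the root: -5*(-25)^4 - 3*(-25)^3 + 5*(-25)^2 - 8*(-25)^1 + 6 = (-1953125) + (46875) + (3125) + (200) + (6) = -1902919; answer -1902919
Step 4: A3 = -1902919; c = 22; a(2) = 3*(24) + 1*(22) = 94; iterating: a(2)=94, a(3)=306, a(4)=1012, a(5)=3342, a(6)=11038, a(7)=36456, a(8)=120406, a(9)=397674, a(10)=1313428, a(11)=4337958, a(12)=14327302, a(13)=47319864, a(14)=156286894, a(15)=516180546; answer 516180546

516180546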